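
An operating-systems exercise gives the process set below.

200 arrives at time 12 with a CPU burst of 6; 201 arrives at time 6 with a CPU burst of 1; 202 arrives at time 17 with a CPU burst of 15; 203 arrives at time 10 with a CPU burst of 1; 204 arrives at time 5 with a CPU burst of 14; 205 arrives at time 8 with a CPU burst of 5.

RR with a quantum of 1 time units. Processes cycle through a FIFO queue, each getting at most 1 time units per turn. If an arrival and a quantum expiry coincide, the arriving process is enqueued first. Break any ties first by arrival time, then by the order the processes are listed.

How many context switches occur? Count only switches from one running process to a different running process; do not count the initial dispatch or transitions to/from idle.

35

Gantt: | idle 0-5 | 204 5-6 | 201 6-7 | 204 7-8 | 205 8-9 | 204 9-10 | 205 10-11 | 203 11-12 | 204 12-13 | 205 13-14 | 200 14-15 | 204 15-16 | 205 16-17 | 200 17-18 | 204 18-19 | 202 19-20 | 205 20-21 | 200 21-22 | 204 22-23 | 202 23-24 | 200 24-25 | 204 25-26 | 202 26-27 | 200 27-28 | 204 28-29 | 202 29-30 | 200 30-31 | 204 31-32 | 202 32-33 | 204 33-34 | 202 34-35 | 204 35-36 | 202 36-37 | 204 37-38 | 202 38-39 | 204 39-40 | 202 40-47 |
Completion: 200=31  201=7  202=47  203=12  204=40  205=21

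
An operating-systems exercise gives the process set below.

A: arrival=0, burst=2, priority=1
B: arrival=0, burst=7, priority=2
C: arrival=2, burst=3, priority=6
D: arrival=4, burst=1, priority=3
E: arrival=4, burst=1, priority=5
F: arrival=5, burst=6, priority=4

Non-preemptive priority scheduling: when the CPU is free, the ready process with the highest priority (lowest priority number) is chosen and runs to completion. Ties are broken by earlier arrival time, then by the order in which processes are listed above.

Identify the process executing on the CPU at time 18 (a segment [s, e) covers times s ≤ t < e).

Gantt: | A 0-2 | B 2-9 | D 9-10 | F 10-16 | E 16-17 | C 17-20 |
Completion: A=2  B=9  C=20  D=10  E=17  F=16

C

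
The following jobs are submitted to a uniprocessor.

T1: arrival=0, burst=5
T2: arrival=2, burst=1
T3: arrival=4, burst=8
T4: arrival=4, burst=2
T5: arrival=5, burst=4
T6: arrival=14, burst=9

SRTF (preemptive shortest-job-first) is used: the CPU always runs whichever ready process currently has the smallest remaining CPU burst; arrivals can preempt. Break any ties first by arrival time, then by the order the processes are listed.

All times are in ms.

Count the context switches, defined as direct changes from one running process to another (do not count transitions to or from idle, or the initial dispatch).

6

Schedule: | T1 0-2 | T2 2-3 | T1 3-6 | T4 6-8 | T5 8-12 | T3 12-20 | T6 20-29 |
Completion: T1=6  T2=3  T3=20  T4=8  T5=12  T6=29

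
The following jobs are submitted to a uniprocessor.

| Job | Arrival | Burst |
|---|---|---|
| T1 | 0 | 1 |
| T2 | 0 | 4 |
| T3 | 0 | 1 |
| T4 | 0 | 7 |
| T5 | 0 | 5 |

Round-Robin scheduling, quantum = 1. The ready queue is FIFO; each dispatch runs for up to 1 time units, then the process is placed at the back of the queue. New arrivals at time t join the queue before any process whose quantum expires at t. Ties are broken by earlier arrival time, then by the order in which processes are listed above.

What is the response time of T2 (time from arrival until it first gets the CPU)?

1

Gantt: | T1 0-1 | T2 1-2 | T3 2-3 | T4 3-4 | T5 4-5 | T2 5-6 | T4 6-7 | T5 7-8 | T2 8-9 | T4 9-10 | T5 10-11 | T2 11-12 | T4 12-13 | T5 13-14 | T4 14-15 | T5 15-16 | T4 16-18 |
Completion: T1=1  T2=12  T3=3  T4=18  T5=16
Turnaround (C−A): T1=1  T2=12  T3=3  T4=18  T5=16
Response(T2) = first start − arrival = 1 − 0 = 1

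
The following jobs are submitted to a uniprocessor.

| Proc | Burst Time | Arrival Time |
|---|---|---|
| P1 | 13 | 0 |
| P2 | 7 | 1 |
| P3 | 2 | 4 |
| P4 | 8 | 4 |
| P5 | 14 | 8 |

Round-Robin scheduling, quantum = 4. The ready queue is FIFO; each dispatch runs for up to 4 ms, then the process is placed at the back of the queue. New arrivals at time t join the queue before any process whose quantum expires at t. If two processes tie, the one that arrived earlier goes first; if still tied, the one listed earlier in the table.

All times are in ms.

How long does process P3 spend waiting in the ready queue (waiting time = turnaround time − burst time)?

4

Timeline: | P1 0-4 | P2 4-8 | P3 8-10 | P4 10-14 | P1 14-18 | P5 18-22 | P2 22-25 | P4 25-29 | P1 29-33 | P5 33-37 | P1 37-38 | P5 38-44 |
Completion: P1=38  P2=25  P3=10  P4=29  P5=44
Turnaround (C−A): P1=38  P2=24  P3=6  P4=25  P5=36
Waiting(P3) = turnaround − burst = 6 − 2 = 4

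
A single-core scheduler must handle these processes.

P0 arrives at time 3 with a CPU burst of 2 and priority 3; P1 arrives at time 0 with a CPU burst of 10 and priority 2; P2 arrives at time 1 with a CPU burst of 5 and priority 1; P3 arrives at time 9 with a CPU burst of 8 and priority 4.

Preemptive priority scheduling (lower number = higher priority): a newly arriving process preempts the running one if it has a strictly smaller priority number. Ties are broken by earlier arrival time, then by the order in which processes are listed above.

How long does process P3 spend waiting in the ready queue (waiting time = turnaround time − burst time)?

8

Gantt: | P1 0-1 | P2 1-6 | P1 6-15 | P0 15-17 | P3 17-25 |
Completion: P0=17  P1=15  P2=6  P3=25
Waiting(P3) = turnaround − burst = 16 − 8 = 8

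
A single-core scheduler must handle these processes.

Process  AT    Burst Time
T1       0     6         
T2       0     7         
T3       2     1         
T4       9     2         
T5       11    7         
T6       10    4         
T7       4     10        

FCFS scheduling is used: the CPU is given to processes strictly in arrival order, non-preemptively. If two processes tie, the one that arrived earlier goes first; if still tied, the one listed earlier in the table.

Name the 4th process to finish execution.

Gantt: | T1 0-6 | T2 6-13 | T3 13-14 | T7 14-24 | T4 24-26 | T6 26-30 | T5 30-37 |
Completion: T1=6  T2=13  T3=14  T4=26  T5=37  T6=30  T7=24
Turnaround (C−A): T1=6  T2=13  T3=12  T4=17  T5=26  T6=20  T7=20
Finish order: T1 → T2 → T3 → T7 → T4 → T6 → T5

T7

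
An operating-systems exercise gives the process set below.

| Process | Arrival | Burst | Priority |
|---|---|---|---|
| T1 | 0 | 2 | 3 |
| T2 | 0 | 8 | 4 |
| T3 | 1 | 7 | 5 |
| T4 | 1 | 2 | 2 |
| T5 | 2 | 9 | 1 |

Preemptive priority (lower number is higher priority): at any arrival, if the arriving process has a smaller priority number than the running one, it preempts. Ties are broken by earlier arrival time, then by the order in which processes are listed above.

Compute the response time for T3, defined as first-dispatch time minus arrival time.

20

Timeline: | T1 0-1 | T4 1-2 | T5 2-11 | T4 11-12 | T1 12-13 | T2 13-21 | T3 21-28 |
Completion: T1=13  T2=21  T3=28  T4=12  T5=11
Turnaround (C−A): T1=13  T2=21  T3=27  T4=11  T5=9
Response(T3) = first start − arrival = 21 − 1 = 20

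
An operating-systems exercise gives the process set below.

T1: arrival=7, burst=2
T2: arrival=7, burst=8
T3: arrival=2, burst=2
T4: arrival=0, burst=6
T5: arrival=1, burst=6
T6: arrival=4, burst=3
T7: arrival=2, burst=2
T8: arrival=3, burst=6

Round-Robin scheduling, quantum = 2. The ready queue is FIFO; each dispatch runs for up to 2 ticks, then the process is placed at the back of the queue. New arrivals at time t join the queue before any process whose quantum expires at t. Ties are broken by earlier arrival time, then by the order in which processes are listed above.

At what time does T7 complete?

8

Schedule: | T4 0-2 | T5 2-4 | T3 4-6 | T7 6-8 | T4 8-10 | T8 10-12 | T6 12-14 | T5 14-16 | T1 16-18 | T2 18-20 | T4 20-22 | T8 22-24 | T6 24-25 | T5 25-27 | T2 27-29 | T8 29-31 | T2 31-35 |
Completion: T1=18  T2=35  T3=6  T4=22  T5=27  T6=25  T7=8  T8=31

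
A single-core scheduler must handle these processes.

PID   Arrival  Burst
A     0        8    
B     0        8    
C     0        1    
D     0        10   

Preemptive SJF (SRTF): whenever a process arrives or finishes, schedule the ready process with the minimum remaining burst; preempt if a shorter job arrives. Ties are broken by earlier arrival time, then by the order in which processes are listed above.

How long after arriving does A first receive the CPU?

1

Gantt: | C 0-1 | A 1-9 | B 9-17 | D 17-27 |
Completion: A=9  B=17  C=1  D=27
Response(A) = first start − arrival = 1 − 0 = 1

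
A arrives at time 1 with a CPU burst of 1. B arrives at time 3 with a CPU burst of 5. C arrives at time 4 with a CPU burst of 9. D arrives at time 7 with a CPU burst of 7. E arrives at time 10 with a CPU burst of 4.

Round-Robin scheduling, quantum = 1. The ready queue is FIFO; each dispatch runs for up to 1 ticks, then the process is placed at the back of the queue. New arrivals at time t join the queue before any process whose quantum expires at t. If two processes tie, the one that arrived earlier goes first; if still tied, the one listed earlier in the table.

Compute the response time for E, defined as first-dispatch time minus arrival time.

2

Gantt: | idle 0-1 | A 1-2 | idle 2-3 | B 3-4 | C 4-5 | B 5-6 | C 6-7 | B 7-8 | D 8-9 | C 9-10 | B 10-11 | D 11-12 | E 12-13 | C 13-14 | B 14-15 | D 15-16 | E 16-17 | C 17-18 | D 18-19 | E 19-20 | C 20-21 | D 21-22 | E 22-23 | C 23-24 | D 24-25 | C 25-26 | D 26-27 | C 27-28 |
Completion: A=2  B=15  C=28  D=27  E=23
Turnaround (C−A): A=1  B=12  C=24  D=20  E=13
Response(E) = first start − arrival = 12 − 10 = 2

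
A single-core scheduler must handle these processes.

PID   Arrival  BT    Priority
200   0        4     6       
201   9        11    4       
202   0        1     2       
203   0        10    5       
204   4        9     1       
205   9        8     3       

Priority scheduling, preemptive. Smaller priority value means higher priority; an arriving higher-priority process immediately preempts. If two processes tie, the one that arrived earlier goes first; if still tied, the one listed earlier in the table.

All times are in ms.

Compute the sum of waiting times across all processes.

Timeline: | 202 0-1 | 203 1-4 | 204 4-13 | 205 13-21 | 201 21-32 | 203 32-39 | 200 39-43 |
Completion: 200=43  201=32  202=1  203=39  204=13  205=21
Turnaround (C−A): 200=43  201=23  202=1  203=39  204=9  205=12
Waiting = turnaround − burst: 200=39, 201=12, 202=0, 203=29, 204=0, 205=4
Total waiting = 39 + 12 + 0 + 29 + 0 + 4 = 84

84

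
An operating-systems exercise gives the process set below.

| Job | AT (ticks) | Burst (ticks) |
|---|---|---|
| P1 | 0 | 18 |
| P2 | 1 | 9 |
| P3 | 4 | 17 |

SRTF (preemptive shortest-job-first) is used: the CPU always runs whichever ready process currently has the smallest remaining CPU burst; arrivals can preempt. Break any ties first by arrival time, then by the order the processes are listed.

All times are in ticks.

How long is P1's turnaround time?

27

Gantt: | P1 0-1 | P2 1-10 | P1 10-27 | P3 27-44 |
Completion: P1=27  P2=10  P3=44
Turnaround (C−A): P1=27  P2=9  P3=40
Turnaround(P1) = completion − arrival = 27 − 0 = 27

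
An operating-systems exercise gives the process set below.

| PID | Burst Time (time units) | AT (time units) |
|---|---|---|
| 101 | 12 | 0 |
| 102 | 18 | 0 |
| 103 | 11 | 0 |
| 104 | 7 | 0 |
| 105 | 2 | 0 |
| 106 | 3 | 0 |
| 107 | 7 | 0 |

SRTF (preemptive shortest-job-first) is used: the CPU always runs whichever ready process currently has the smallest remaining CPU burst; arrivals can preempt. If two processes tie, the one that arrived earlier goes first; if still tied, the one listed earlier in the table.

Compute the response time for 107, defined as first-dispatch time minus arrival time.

Timeline: | 105 0-2 | 106 2-5 | 104 5-12 | 107 12-19 | 103 19-30 | 101 30-42 | 102 42-60 |
Completion: 101=42  102=60  103=30  104=12  105=2  106=5  107=19
Turnaround (C−A): 101=42  102=60  103=30  104=12  105=2  106=5  107=19
Response(107) = first start − arrival = 12 − 0 = 12

12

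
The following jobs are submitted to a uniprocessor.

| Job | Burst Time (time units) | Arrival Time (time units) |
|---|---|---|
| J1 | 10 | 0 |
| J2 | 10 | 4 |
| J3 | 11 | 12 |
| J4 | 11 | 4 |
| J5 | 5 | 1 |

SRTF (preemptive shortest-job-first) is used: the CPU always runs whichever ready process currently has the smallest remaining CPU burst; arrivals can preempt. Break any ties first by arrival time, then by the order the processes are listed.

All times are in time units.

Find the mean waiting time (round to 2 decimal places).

12.20

Gantt: | J1 0-1 | J5 1-6 | J1 6-15 | J2 15-25 | J4 25-36 | J3 36-47 |
Completion: J1=15  J2=25  J3=47  J4=36  J5=6
Waiting times: J1=5, J2=11, J3=24, J4=21, J5=0
Average waiting = (5+11+24+21+0) / 5 = 61/5 = 12.20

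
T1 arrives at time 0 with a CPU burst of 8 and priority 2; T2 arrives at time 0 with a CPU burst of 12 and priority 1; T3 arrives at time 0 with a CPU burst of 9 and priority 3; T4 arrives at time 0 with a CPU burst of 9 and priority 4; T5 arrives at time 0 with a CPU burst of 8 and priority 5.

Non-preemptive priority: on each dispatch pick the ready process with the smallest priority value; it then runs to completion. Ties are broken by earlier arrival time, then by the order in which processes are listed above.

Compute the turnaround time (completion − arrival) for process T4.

38

Gantt: | T2 0-12 | T1 12-20 | T3 20-29 | T4 29-38 | T5 38-46 |
Completion: T1=20  T2=12  T3=29  T4=38  T5=46
Turnaround (C−A): T1=20  T2=12  T3=29  T4=38  T5=46
Turnaround(T4) = completion − arrival = 38 − 0 = 38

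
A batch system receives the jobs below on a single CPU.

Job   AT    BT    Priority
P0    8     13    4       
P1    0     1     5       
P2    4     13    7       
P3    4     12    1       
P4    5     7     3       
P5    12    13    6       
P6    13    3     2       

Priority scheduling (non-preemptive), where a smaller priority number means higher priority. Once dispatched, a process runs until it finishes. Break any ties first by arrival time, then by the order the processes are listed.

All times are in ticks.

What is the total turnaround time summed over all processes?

172

Schedule: | P1 0-1 | idle 1-4 | P3 4-16 | P6 16-19 | P4 19-26 | P0 26-39 | P5 39-52 | P2 52-65 |
Completion: P0=39  P1=1  P2=65  P3=16  P4=26  P5=52  P6=19
Turnaround (C−A): P0=31  P1=1  P2=61  P3=12  P4=21  P5=40  P6=6
Turnaround = completion − arrival: P0=31, P1=1, P2=61, P3=12, P4=21, P5=40, P6=6
Total turnaround = 31 + 1 + 61 + 12 + 21 + 40 + 6 = 172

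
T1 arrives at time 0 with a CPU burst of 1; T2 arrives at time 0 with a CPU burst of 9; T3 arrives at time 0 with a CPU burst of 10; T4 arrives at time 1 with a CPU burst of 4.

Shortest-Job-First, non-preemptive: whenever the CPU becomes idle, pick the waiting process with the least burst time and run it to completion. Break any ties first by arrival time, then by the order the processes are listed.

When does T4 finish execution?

5

Schedule: | T1 0-1 | T4 1-5 | T2 5-14 | T3 14-24 |
Completion: T1=1  T2=14  T3=24  T4=5
Turnaround (C−A): T1=1  T2=14  T3=24  T4=4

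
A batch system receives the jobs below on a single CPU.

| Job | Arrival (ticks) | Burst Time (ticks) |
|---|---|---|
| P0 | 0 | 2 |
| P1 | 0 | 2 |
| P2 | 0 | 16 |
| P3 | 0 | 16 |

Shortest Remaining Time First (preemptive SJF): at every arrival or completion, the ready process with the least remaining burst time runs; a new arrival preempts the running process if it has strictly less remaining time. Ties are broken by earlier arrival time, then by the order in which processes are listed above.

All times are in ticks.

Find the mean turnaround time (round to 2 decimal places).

Schedule: | P0 0-2 | P1 2-4 | P2 4-20 | P3 20-36 |
Completion: P0=2  P1=4  P2=20  P3=36
Turnaround times: P0=2, P1=4, P2=20, P3=36
Average turnaround = (2+4+20+36) / 4 = 62/4 = 15.50

15.50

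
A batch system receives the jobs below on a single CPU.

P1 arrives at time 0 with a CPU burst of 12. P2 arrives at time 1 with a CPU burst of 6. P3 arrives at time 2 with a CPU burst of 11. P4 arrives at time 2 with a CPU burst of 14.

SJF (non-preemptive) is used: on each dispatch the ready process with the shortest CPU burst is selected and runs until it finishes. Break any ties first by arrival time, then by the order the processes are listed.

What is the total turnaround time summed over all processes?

Gantt: | P1 0-12 | P2 12-18 | P3 18-29 | P4 29-43 |
Completion: P1=12  P2=18  P3=29  P4=43
Turnaround (C−A): P1=12  P2=17  P3=27  P4=41
Turnaround = completion − arrival: P1=12, P2=17, P3=27, P4=41
Total turnaround = 12 + 17 + 27 + 41 = 97

97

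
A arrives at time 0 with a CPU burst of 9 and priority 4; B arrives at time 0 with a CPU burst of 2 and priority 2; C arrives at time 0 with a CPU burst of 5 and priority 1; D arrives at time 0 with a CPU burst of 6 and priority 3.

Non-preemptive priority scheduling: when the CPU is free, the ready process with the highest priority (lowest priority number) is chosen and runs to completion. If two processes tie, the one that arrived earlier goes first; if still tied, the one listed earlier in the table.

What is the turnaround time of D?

13

Timeline: | C 0-5 | B 5-7 | D 7-13 | A 13-22 |
Completion: A=22  B=7  C=5  D=13
Turnaround (C−A): A=22  B=7  C=5  D=13
Turnaround(D) = completion − arrival = 13 − 0 = 13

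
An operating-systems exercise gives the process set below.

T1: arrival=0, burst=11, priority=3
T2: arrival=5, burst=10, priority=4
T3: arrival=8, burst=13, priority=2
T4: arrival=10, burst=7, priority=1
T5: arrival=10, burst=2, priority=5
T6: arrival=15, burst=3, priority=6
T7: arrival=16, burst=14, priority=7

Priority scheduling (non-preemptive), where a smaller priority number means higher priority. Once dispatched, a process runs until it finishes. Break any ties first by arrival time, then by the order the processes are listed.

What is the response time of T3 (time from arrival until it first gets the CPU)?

10

Schedule: | T1 0-11 | T4 11-18 | T3 18-31 | T2 31-41 | T5 41-43 | T6 43-46 | T7 46-60 |
Completion: T1=11  T2=41  T3=31  T4=18  T5=43  T6=46  T7=60
Turnaround (C−A): T1=11  T2=36  T3=23  T4=8  T5=33  T6=31  T7=44
Response(T3) = first start − arrival = 18 − 8 = 10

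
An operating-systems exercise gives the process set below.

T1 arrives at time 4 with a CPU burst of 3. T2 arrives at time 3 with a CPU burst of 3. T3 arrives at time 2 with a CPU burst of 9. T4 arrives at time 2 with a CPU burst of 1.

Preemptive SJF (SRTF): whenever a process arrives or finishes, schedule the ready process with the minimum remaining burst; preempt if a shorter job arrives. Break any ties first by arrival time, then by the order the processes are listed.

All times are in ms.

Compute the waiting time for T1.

Timeline: | idle 0-2 | T4 2-3 | T2 3-6 | T1 6-9 | T3 9-18 |
Completion: T1=9  T2=6  T3=18  T4=3
Turnaround (C−A): T1=5  T2=3  T3=16  T4=1
Waiting(T1) = turnaround − burst = 5 − 3 = 2

2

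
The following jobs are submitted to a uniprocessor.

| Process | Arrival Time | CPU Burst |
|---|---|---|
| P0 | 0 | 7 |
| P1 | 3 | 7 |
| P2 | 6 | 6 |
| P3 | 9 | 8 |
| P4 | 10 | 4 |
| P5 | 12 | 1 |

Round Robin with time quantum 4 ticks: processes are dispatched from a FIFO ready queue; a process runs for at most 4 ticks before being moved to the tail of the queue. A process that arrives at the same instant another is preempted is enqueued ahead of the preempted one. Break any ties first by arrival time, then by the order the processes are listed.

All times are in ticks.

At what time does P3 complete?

Gantt: | P0 0-4 | P1 4-8 | P0 8-11 | P2 11-15 | P1 15-18 | P3 18-22 | P4 22-26 | P5 26-27 | P2 27-29 | P3 29-33 |
Completion: P0=11  P1=18  P2=29  P3=33  P4=26  P5=27
Turnaround (C−A): P0=11  P1=15  P2=23  P3=24  P4=16  P5=15

33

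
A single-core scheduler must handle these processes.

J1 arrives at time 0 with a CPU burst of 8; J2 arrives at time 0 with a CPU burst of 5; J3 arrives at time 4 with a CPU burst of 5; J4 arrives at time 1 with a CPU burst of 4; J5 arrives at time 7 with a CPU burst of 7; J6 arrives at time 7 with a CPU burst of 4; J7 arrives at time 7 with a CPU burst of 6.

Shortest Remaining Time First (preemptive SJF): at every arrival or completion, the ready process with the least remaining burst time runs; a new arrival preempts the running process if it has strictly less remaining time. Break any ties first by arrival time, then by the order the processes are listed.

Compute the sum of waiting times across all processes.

Gantt: | J2 0-5 | J4 5-9 | J6 9-13 | J3 13-18 | J7 18-24 | J5 24-31 | J1 31-39 |
Completion: J1=39  J2=5  J3=18  J4=9  J5=31  J6=13  J7=24
Turnaround (C−A): J1=39  J2=5  J3=14  J4=8  J5=24  J6=6  J7=17
Waiting = turnaround − burst: J1=31, J2=0, J3=9, J4=4, J5=17, J6=2, J7=11
Total waiting = 31 + 0 + 9 + 4 + 17 + 2 + 11 = 74

74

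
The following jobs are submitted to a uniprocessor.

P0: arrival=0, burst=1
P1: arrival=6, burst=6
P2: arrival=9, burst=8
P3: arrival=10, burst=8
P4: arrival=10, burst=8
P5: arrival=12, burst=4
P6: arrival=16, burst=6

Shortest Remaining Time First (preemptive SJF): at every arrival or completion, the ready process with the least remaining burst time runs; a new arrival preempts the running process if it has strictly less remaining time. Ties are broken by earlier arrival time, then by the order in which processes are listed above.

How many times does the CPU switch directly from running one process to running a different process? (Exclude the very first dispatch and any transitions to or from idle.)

Timeline: | P0 0-1 | idle 1-6 | P1 6-12 | P5 12-16 | P6 16-22 | P2 22-30 | P3 30-38 | P4 38-46 |
Completion: P0=1  P1=12  P2=30  P3=38  P4=46  P5=16  P6=22

5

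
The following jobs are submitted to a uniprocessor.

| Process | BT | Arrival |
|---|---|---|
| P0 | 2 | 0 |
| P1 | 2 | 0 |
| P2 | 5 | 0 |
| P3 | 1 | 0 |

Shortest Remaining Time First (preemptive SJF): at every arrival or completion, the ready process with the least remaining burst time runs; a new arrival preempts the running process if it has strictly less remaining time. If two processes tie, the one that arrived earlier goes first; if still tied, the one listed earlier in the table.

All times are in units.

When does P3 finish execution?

1

Gantt: | P3 0-1 | P0 1-3 | P1 3-5 | P2 5-10 |
Completion: P0=3  P1=5  P2=10  P3=1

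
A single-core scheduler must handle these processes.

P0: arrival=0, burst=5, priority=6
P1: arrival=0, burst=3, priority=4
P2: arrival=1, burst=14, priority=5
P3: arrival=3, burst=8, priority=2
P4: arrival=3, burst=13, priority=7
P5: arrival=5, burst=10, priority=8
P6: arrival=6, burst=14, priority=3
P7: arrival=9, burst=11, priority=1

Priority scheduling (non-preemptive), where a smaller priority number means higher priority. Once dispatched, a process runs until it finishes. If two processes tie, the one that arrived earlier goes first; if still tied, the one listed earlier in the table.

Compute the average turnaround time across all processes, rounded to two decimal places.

Timeline: | P1 0-3 | P3 3-11 | P7 11-22 | P6 22-36 | P2 36-50 | P0 50-55 | P4 55-68 | P5 68-78 |
Completion: P0=55  P1=3  P2=50  P3=11  P4=68  P5=78  P6=36  P7=22
Turnaround (C−A): P0=55  P1=3  P2=49  P3=8  P4=65  P5=73  P6=30  P7=13
Turnaround times: P0=55, P1=3, P2=49, P3=8, P4=65, P5=73, P6=30, P7=13
Average turnaround = (55+3+49+8+65+73+30+13) / 8 = 296/8 = 37.00

37.00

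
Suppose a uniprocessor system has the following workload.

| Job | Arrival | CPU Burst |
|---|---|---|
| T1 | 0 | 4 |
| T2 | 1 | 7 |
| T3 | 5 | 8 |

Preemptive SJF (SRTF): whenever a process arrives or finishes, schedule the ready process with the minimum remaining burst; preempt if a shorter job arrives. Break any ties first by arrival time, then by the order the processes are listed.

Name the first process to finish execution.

T1

Schedule: | T1 0-4 | T2 4-11 | T3 11-19 |
Completion: T1=4  T2=11  T3=19
Turnaround (C−A): T1=4  T2=10  T3=14
Finish order: T1 → T2 → T3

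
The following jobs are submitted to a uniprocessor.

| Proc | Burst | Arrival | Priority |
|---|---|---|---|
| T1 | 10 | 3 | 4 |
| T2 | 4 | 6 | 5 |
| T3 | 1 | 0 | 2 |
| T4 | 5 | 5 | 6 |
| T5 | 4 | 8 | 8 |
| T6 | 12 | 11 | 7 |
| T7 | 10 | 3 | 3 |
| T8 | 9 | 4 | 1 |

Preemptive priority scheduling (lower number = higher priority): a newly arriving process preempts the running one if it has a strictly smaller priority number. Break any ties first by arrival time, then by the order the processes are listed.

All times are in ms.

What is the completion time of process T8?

13

Schedule: | T3 0-1 | idle 1-3 | T7 3-4 | T8 4-13 | T7 13-22 | T1 22-32 | T2 32-36 | T4 36-41 | T6 41-53 | T5 53-57 |
Completion: T1=32  T2=36  T3=1  T4=41  T5=57  T6=53  T7=22  T8=13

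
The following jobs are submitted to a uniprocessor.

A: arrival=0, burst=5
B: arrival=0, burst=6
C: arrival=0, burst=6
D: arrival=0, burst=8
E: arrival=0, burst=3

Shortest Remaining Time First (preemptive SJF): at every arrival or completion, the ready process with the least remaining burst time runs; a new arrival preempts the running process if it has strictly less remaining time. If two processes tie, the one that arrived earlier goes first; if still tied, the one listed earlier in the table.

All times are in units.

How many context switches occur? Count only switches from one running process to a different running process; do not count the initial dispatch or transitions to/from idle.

4

Gantt: | E 0-3 | A 3-8 | B 8-14 | C 14-20 | D 20-28 |
Completion: A=8  B=14  C=20  D=28  E=3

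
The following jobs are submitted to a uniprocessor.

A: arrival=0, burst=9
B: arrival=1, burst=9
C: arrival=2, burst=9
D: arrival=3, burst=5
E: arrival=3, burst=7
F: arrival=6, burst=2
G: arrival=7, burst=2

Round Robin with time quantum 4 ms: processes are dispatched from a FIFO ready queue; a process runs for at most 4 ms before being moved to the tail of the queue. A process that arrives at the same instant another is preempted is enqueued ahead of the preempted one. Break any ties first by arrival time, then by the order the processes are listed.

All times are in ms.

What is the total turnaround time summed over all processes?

Schedule: | A 0-4 | B 4-8 | C 8-12 | D 12-16 | E 16-20 | A 20-24 | F 24-26 | G 26-28 | B 28-32 | C 32-36 | D 36-37 | E 37-40 | A 40-41 | B 41-42 | C 42-43 |
Completion: A=41  B=42  C=43  D=37  E=40  F=26  G=28
Turnaround (C−A): A=41  B=41  C=41  D=34  E=37  F=20  G=21
Turnaround = completion − arrival: A=41, B=41, C=41, D=34, E=37, F=20, G=21
Total turnaround = 41 + 41 + 41 + 34 + 37 + 20 + 21 = 235

235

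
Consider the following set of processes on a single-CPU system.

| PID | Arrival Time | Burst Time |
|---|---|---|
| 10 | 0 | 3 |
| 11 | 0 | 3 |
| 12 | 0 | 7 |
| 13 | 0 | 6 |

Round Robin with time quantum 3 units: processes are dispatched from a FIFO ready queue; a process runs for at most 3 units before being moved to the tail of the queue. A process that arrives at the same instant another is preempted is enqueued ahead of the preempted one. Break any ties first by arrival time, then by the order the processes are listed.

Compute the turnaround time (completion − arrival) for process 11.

Gantt: | 10 0-3 | 11 3-6 | 12 6-9 | 13 9-12 | 12 12-15 | 13 15-18 | 12 18-19 |
Completion: 10=3  11=6  12=19  13=18
Turnaround (C−A): 10=3  11=6  12=19  13=18
Turnaround(11) = completion − arrival = 6 − 0 = 6

6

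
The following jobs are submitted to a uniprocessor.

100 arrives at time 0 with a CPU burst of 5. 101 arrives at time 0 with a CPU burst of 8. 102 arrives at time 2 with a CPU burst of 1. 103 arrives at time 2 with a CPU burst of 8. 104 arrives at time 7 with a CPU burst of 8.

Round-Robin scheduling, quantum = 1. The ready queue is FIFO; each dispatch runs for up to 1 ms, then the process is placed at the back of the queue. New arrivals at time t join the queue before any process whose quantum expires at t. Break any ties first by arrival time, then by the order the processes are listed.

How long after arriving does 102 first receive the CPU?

1

Schedule: | 100 0-1 | 101 1-2 | 100 2-3 | 102 3-4 | 103 4-5 | 101 5-6 | 100 6-7 | 103 7-8 | 101 8-9 | 104 9-10 | 100 10-11 | 103 11-12 | 101 12-13 | 104 13-14 | 100 14-15 | 103 15-16 | 101 16-17 | 104 17-18 | 103 18-19 | 101 19-20 | 104 20-21 | 103 21-22 | 101 22-23 | 104 23-24 | 103 24-25 | 101 25-26 | 104 26-27 | 103 27-28 | 104 28-30 |
Completion: 100=15  101=26  102=4  103=28  104=30
Response(102) = first start − arrival = 3 − 2 = 1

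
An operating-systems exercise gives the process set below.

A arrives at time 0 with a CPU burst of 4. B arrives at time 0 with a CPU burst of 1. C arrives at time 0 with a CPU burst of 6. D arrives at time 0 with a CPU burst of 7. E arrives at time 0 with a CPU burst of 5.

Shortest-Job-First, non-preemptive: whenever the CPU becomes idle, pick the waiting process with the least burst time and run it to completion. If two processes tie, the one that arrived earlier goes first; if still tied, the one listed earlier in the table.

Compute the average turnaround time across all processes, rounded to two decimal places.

Schedule: | B 0-1 | A 1-5 | E 5-10 | C 10-16 | D 16-23 |
Completion: A=5  B=1  C=16  D=23  E=10
Turnaround times: A=5, B=1, C=16, D=23, E=10
Average turnaround = (5+1+16+23+10) / 5 = 55/5 = 11.00

11.00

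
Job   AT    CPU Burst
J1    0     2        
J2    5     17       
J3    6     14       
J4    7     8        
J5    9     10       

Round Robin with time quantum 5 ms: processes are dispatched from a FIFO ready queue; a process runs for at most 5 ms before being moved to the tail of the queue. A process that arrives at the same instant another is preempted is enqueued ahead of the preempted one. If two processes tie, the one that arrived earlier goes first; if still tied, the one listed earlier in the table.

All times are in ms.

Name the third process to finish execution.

Gantt: | J1 0-2 | idle 2-5 | J2 5-10 | J3 10-15 | J4 15-20 | J5 20-25 | J2 25-30 | J3 30-35 | J4 35-38 | J5 38-43 | J2 43-48 | J3 48-52 | J2 52-54 |
Completion: J1=2  J2=54  J3=52  J4=38  J5=43
Finish order: J1 → J4 → J5 → J3 → J2

J5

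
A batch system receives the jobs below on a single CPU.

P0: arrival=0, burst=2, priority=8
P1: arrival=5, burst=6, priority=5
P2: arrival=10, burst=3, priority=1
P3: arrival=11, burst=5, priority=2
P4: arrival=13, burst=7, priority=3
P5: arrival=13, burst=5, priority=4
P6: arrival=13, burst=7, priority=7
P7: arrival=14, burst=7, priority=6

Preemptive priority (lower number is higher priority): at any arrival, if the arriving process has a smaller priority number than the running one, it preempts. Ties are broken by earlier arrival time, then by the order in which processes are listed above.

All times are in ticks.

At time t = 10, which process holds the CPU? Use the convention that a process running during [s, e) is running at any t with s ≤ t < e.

Gantt: | P0 0-2 | idle 2-5 | P1 5-10 | P2 10-13 | P3 13-18 | P4 18-25 | P5 25-30 | P1 30-31 | P7 31-38 | P6 38-45 |
Completion: P0=2  P1=31  P2=13  P3=18  P4=25  P5=30  P6=45  P7=38
Turnaround (C−A): P0=2  P1=26  P2=3  P3=7  P4=12  P5=17  P6=32  P7=24

P2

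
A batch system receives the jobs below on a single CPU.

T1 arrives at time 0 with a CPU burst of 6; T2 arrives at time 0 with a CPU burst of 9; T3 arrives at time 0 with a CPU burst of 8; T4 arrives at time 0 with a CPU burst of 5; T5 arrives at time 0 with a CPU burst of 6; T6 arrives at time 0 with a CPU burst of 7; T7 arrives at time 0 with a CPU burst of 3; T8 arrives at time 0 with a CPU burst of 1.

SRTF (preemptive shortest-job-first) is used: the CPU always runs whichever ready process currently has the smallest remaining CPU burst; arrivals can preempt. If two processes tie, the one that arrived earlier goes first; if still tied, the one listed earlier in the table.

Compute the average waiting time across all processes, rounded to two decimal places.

14.25

Schedule: | T8 0-1 | T7 1-4 | T4 4-9 | T1 9-15 | T5 15-21 | T6 21-28 | T3 28-36 | T2 36-45 |
Completion: T1=15  T2=45  T3=36  T4=9  T5=21  T6=28  T7=4  T8=1
Turnaround (C−A): T1=15  T2=45  T3=36  T4=9  T5=21  T6=28  T7=4  T8=1
Waiting times: T1=9, T2=36, T3=28, T4=4, T5=15, T6=21, T7=1, T8=0
Average waiting = (9+36+28+4+15+21+1+0) / 8 = 114/8 = 14.25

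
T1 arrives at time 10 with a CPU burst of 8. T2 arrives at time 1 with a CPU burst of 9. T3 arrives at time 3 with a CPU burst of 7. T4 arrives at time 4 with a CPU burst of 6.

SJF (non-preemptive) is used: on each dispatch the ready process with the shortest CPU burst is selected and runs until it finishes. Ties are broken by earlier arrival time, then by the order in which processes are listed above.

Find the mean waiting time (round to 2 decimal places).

Schedule: | idle 0-1 | T2 1-10 | T4 10-16 | T3 16-23 | T1 23-31 |
Completion: T1=31  T2=10  T3=23  T4=16
Turnaround (C−A): T1=21  T2=9  T3=20  T4=12
Waiting times: T1=13, T2=0, T3=13, T4=6
Average waiting = (13+0+13+6) / 4 = 32/4 = 8.00

8.00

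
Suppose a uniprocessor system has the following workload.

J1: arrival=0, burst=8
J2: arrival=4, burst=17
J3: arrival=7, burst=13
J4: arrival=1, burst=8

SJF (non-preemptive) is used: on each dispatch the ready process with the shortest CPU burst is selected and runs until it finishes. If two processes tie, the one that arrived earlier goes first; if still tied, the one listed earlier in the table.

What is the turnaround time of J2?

42

Schedule: | J1 0-8 | J4 8-16 | J3 16-29 | J2 29-46 |
Completion: J1=8  J2=46  J3=29  J4=16
Turnaround (C−A): J1=8  J2=42  J3=22  J4=15
Turnaround(J2) = completion − arrival = 46 − 4 = 42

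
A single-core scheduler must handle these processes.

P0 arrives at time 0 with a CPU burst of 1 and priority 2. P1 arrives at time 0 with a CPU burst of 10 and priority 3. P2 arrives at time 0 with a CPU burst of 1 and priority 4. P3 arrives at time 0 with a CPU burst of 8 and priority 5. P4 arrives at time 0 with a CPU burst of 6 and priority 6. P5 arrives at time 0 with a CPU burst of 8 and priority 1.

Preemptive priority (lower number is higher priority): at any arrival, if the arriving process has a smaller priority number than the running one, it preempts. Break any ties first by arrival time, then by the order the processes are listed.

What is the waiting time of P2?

Schedule: | P5 0-8 | P0 8-9 | P1 9-19 | P2 19-20 | P3 20-28 | P4 28-34 |
Completion: P0=9  P1=19  P2=20  P3=28  P4=34  P5=8
Turnaround (C−A): P0=9  P1=19  P2=20  P3=28  P4=34  P5=8
Waiting(P2) = turnaround − burst = 20 − 1 = 19

19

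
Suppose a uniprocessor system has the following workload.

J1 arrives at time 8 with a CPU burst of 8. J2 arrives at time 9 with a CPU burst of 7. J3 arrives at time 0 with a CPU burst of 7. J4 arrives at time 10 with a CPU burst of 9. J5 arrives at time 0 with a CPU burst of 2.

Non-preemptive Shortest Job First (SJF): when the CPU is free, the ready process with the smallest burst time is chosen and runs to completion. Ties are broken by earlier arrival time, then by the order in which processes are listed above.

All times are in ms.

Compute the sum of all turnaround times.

Gantt: | J5 0-2 | J3 2-9 | J2 9-16 | J1 16-24 | J4 24-33 |
Completion: J1=24  J2=16  J3=9  J4=33  J5=2
Turnaround (C−A): J1=16  J2=7  J3=9  J4=23  J5=2
Turnaround = completion − arrival: J1=16, J2=7, J3=9, J4=23, J5=2
Total turnaround = 16 + 7 + 9 + 23 + 2 = 57

57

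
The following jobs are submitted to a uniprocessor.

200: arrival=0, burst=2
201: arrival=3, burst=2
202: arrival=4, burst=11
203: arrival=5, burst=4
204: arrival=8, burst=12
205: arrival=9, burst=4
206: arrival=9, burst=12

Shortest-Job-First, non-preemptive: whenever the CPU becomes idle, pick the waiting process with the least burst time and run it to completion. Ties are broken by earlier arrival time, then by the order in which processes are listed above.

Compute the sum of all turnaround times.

99

Schedule: | 200 0-2 | idle 2-3 | 201 3-5 | 203 5-9 | 205 9-13 | 202 13-24 | 204 24-36 | 206 36-48 |
Completion: 200=2  201=5  202=24  203=9  204=36  205=13  206=48
Turnaround = completion − arrival: 200=2, 201=2, 202=20, 203=4, 204=28, 205=4, 206=39
Total turnaround = 2 + 2 + 20 + 4 + 28 + 4 + 39 = 99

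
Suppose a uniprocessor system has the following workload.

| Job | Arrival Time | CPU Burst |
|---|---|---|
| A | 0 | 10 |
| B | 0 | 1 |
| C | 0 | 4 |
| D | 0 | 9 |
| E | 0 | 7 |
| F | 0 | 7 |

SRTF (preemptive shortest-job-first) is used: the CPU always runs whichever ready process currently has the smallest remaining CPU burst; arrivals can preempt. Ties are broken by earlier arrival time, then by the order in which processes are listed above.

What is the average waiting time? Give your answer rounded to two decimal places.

10.83

Gantt: | B 0-1 | C 1-5 | E 5-12 | F 12-19 | D 19-28 | A 28-38 |
Completion: A=38  B=1  C=5  D=28  E=12  F=19
Turnaround (C−A): A=38  B=1  C=5  D=28  E=12  F=19
Waiting times: A=28, B=0, C=1, D=19, E=5, F=12
Average waiting = (28+0+1+19+5+12) / 6 = 65/6 = 10.83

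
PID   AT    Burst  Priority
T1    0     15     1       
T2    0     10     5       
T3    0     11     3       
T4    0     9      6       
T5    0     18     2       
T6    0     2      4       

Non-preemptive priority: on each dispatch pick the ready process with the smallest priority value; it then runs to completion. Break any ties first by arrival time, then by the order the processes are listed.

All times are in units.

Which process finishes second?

T5

Schedule: | T1 0-15 | T5 15-33 | T3 33-44 | T6 44-46 | T2 46-56 | T4 56-65 |
Completion: T1=15  T2=56  T3=44  T4=65  T5=33  T6=46
Finish order: T1 → T5 → T3 → T6 → T2 → T4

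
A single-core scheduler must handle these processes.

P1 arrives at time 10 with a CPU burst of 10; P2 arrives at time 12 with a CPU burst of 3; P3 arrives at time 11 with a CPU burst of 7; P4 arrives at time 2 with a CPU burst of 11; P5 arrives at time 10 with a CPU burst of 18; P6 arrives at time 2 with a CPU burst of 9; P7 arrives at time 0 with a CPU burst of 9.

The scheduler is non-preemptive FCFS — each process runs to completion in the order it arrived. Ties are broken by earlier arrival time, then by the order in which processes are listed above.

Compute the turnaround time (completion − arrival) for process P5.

Schedule: | P7 0-9 | P4 9-20 | P6 20-29 | P1 29-39 | P5 39-57 | P3 57-64 | P2 64-67 |
Completion: P1=39  P2=67  P3=64  P4=20  P5=57  P6=29  P7=9
Turnaround(P5) = completion − arrival = 57 − 10 = 47

47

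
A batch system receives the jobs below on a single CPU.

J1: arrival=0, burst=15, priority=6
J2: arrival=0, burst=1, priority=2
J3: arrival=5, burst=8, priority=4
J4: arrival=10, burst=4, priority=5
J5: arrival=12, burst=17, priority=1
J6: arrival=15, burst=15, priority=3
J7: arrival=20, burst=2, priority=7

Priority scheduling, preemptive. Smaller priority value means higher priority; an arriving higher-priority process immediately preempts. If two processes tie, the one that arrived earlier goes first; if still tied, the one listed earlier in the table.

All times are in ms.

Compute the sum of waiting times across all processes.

166

Timeline: | J2 0-1 | J1 1-5 | J3 5-12 | J5 12-29 | J6 29-44 | J3 44-45 | J4 45-49 | J1 49-60 | J7 60-62 |
Completion: J1=60  J2=1  J3=45  J4=49  J5=29  J6=44  J7=62
Waiting = turnaround − burst: J1=45, J2=0, J3=32, J4=35, J5=0, J6=14, J7=40
Total waiting = 45 + 0 + 32 + 35 + 0 + 14 + 40 = 166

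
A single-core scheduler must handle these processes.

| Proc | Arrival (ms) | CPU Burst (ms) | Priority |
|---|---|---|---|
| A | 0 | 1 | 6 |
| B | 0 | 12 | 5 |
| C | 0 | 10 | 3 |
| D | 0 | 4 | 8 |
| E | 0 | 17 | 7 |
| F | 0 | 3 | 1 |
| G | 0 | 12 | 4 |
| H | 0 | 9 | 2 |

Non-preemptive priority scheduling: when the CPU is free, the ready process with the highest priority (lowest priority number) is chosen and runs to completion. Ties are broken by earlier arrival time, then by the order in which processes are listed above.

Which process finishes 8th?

Gantt: | F 0-3 | H 3-12 | C 12-22 | G 22-34 | B 34-46 | A 46-47 | E 47-64 | D 64-68 |
Completion: A=47  B=46  C=22  D=68  E=64  F=3  G=34  H=12
Turnaround (C−A): A=47  B=46  C=22  D=68  E=64  F=3  G=34  H=12
Finish order: F → H → C → G → B → A → E → D

D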